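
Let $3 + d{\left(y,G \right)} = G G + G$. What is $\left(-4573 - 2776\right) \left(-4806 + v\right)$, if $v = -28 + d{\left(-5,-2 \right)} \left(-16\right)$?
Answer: $35407482$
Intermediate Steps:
$d{\left(y,G \right)} = -3 + G + G^{2}$ ($d{\left(y,G \right)} = -3 + \left(G G + G\right) = -3 + \left(G^{2} + G\right) = -3 + \left(G + G^{2}\right) = -3 + G + G^{2}$)
$v = -12$ ($v = -28 + \left(-3 - 2 + \left(-2\right)^{2}\right) \left(-16\right) = -28 + \left(-3 - 2 + 4\right) \left(-16\right) = -28 - -16 = -28 + 16 = -12$)
$\left(-4573 - 2776\right) \left(-4806 + v\right) = \left(-4573 - 2776\right) \left(-4806 - 12\right) = \left(-7349\right) \left(-4818\right) = 35407482$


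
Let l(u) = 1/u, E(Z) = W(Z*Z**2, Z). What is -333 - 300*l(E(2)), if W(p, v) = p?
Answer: -741/2 ≈ -370.50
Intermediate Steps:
E(Z) = Z**3 (E(Z) = Z*Z**2 = Z**3)
-333 - 300*l(E(2)) = -333 - 300/(2**3) = -333 - 300/8 = -333 - 300*1/8 = -333 - 75/2 = -741/2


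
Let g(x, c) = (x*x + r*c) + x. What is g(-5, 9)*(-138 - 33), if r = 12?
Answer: -21888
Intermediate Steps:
g(x, c) = x + x² + 12*c (g(x, c) = (x*x + 12*c) + x = (x² + 12*c) + x = x + x² + 12*c)
g(-5, 9)*(-138 - 33) = (-5 + (-5)² + 12*9)*(-138 - 33) = (-5 + 25 + 108)*(-171) = 128*(-171) = -21888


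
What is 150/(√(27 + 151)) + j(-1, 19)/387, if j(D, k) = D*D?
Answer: 1/387 + 75*√178/89 ≈ 11.246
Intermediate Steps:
j(D, k) = D²
150/(√(27 + 151)) + j(-1, 19)/387 = 150/(√(27 + 151)) + (-1)²/387 = 150/(√178) + 1*(1/387) = 150*(√178/178) + 1/387 = 75*√178/89 + 1/387 = 1/387 + 75*√178/89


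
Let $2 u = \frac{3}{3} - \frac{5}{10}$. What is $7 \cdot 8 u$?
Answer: $14$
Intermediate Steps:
$u = \frac{1}{4}$ ($u = \frac{\frac{3}{3} - \frac{5}{10}}{2} = \frac{3 \cdot \frac{1}{3} - \frac{1}{2}}{2} = \frac{1 - \frac{1}{2}}{2} = \frac{1}{2} \cdot \frac{1}{2} = \frac{1}{4} \approx 0.25$)
$7 \cdot 8 u = 7 \cdot 8 \cdot \frac{1}{4} = 56 \cdot \frac{1}{4} = 14$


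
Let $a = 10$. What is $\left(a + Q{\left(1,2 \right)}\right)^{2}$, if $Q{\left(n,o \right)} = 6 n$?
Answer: $256$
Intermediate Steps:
$\left(a + Q{\left(1,2 \right)}\right)^{2} = \left(10 + 6 \cdot 1\right)^{2} = \left(10 + 6\right)^{2} = 16^{2} = 256$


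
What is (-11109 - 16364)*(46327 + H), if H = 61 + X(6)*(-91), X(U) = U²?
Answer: -1184415976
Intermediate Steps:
H = -3215 (H = 61 + 6²*(-91) = 61 + 36*(-91) = 61 - 3276 = -3215)
(-11109 - 16364)*(46327 + H) = (-11109 - 16364)*(46327 - 3215) = -27473*43112 = -1184415976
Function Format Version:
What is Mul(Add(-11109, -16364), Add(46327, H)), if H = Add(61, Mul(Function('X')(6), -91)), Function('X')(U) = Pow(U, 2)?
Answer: -1184415976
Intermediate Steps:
H = -3215 (H = Add(61, Mul(Pow(6, 2), -91)) = Add(61, Mul(36, -91)) = Add(61, -3276) = -3215)
Mul(Add(-11109, -16364), Add(46327, H)) = Mul(Add(-11109, -16364), Add(46327, -3215)) = Mul(-27473, 43112) = -1184415976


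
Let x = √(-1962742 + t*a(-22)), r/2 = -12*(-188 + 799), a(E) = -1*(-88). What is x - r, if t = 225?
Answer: 14664 + I*√1942942 ≈ 14664.0 + 1393.9*I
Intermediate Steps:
a(E) = 88
r = -14664 (r = 2*(-12*(-188 + 799)) = 2*(-12*611) = 2*(-7332) = -14664)
x = I*√1942942 (x = √(-1962742 + 225*88) = √(-1962742 + 19800) = √(-1942942) = I*√1942942 ≈ 1393.9*I)
x - r = I*√1942942 - 1*(-14664) = I*√1942942 + 14664 = 14664 + I*√1942942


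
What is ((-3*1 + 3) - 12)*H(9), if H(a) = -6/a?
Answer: 8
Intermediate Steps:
((-3*1 + 3) - 12)*H(9) = ((-3*1 + 3) - 12)*(-6/9) = ((-3 + 3) - 12)*(-6*⅑) = (0 - 12)*(-⅔) = -12*(-⅔) = 8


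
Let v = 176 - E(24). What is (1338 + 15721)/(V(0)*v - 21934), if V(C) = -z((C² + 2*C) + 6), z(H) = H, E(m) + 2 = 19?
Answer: -17059/22888 ≈ -0.74533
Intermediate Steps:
E(m) = 17 (E(m) = -2 + 19 = 17)
v = 159 (v = 176 - 1*17 = 176 - 17 = 159)
V(C) = -6 - C² - 2*C (V(C) = -((C² + 2*C) + 6) = -(6 + C² + 2*C) = -6 - C² - 2*C)
(1338 + 15721)/(V(0)*v - 21934) = (1338 + 15721)/((-6 - 1*0² - 2*0)*159 - 21934) = 17059/((-6 - 1*0 + 0)*159 - 21934) = 17059/((-6 + 0 + 0)*159 - 21934) = 17059/(-6*159 - 21934) = 17059/(-954 - 21934) = 17059/(-22888) = 17059*(-1/22888) = -17059/22888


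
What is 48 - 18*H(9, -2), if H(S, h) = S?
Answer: -114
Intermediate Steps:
48 - 18*H(9, -2) = 48 - 18*9 = 48 - 162 = -114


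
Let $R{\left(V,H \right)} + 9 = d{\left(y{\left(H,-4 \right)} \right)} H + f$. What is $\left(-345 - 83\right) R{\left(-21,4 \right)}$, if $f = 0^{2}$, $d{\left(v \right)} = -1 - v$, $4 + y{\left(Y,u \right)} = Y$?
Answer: $5564$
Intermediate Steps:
$y{\left(Y,u \right)} = -4 + Y$
$f = 0$
$R{\left(V,H \right)} = -9 + H \left(3 - H\right)$ ($R{\left(V,H \right)} = -9 + \left(\left(-1 - \left(-4 + H\right)\right) H + 0\right) = -9 + \left(\left(3 - H\right) H + 0\right) = -9 + \left(H \left(3 - H\right) + 0\right) = -9 + H \left(3 - H\right)$)
$\left(-345 - 83\right) R{\left(-21,4 \right)} = \left(-345 - 83\right) \left(-9 - 4 \left(-3 + 4\right)\right) = - 428 \left(-9 - 4 \cdot 1\right) = - 428 \left(-9 - 4\right) = \left(-428\right) \left(-13\right) = 5564$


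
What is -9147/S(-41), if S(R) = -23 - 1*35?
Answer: 9147/58 ≈ 157.71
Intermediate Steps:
S(R) = -58 (S(R) = -23 - 35 = -58)
-9147/S(-41) = -9147/(-58) = -9147*(-1/58) = 9147/58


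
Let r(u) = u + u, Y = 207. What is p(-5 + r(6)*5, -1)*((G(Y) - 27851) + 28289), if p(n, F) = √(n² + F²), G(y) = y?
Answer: 645*√3026 ≈ 35481.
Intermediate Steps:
r(u) = 2*u
p(n, F) = √(F² + n²)
p(-5 + r(6)*5, -1)*((G(Y) - 27851) + 28289) = √((-1)² + (-5 + (2*6)*5)²)*((207 - 27851) + 28289) = √(1 + (-5 + 12*5)²)*(-27644 + 28289) = √(1 + (-5 + 60)²)*645 = √(1 + 55²)*645 = √(1 + 3025)*645 = √3026*645 = 645*√3026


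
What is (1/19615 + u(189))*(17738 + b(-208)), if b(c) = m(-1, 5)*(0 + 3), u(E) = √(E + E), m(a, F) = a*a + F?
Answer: 17756/19615 + 53268*√42 ≈ 3.4522e+5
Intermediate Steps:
m(a, F) = F + a² (m(a, F) = a² + F = F + a²)
u(E) = √2*√E (u(E) = √(2*E) = √2*√E)
b(c) = 18 (b(c) = (5 + (-1)²)*(0 + 3) = (5 + 1)*3 = 6*3 = 18)
(1/19615 + u(189))*(17738 + b(-208)) = (1/19615 + √2*√189)*(17738 + 18) = (1/19615 + √2*(3*√21))*17756 = (1/19615 + 3*√42)*17756 = 17756/19615 + 53268*√42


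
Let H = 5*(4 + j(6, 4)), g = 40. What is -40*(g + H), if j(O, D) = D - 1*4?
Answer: -2400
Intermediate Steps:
j(O, D) = -4 + D (j(O, D) = D - 4 = -4 + D)
H = 20 (H = 5*(4 + (-4 + 4)) = 5*(4 + 0) = 5*4 = 20)
-40*(g + H) = -40*(40 + 20) = -40*60 = -2400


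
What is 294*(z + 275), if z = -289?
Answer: -4116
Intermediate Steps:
294*(z + 275) = 294*(-289 + 275) = 294*(-14) = -4116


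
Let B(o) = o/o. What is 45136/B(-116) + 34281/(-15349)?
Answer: 692758183/15349 ≈ 45134.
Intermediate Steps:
B(o) = 1
45136/B(-116) + 34281/(-15349) = 45136/1 + 34281/(-15349) = 45136*1 + 34281*(-1/15349) = 45136 - 34281/15349 = 692758183/15349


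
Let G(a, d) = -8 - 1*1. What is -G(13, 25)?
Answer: 9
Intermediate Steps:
G(a, d) = -9 (G(a, d) = -8 - 1 = -9)
-G(13, 25) = -1*(-9) = 9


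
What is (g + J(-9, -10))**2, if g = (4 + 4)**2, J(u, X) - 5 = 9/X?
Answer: 463761/100 ≈ 4637.6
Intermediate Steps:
J(u, X) = 5 + 9/X
g = 64 (g = 8**2 = 64)
(g + J(-9, -10))**2 = (64 + (5 + 9/(-10)))**2 = (64 + (5 + 9*(-1/10)))**2 = (64 + (5 - 9/10))**2 = (64 + 41/10)**2 = (681/10)**2 = 463761/100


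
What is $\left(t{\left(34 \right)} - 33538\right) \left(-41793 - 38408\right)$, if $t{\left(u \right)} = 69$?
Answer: $2684247269$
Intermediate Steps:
$\left(t{\left(34 \right)} - 33538\right) \left(-41793 - 38408\right) = \left(69 - 33538\right) \left(-41793 - 38408\right) = \left(-33469\right) \left(-80201\right) = 2684247269$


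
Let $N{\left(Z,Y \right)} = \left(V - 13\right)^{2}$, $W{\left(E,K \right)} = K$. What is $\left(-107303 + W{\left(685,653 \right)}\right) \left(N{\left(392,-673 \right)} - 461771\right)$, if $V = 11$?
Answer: $49247450550$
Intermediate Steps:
$N{\left(Z,Y \right)} = 4$ ($N{\left(Z,Y \right)} = \left(11 - 13\right)^{2} = \left(-2\right)^{2} = 4$)
$\left(-107303 + W{\left(685,653 \right)}\right) \left(N{\left(392,-673 \right)} - 461771\right) = \left(-107303 + 653\right) \left(4 - 461771\right) = \left(-106650\right) \left(-461767\right) = 49247450550$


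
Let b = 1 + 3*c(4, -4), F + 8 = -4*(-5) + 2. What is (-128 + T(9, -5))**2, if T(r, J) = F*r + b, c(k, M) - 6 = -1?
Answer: 196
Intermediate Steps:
c(k, M) = 5 (c(k, M) = 6 - 1 = 5)
F = 14 (F = -8 + (-4*(-5) + 2) = -8 + (20 + 2) = -8 + 22 = 14)
b = 16 (b = 1 + 3*5 = 1 + 15 = 16)
T(r, J) = 16 + 14*r (T(r, J) = 14*r + 16 = 16 + 14*r)
(-128 + T(9, -5))**2 = (-128 + (16 + 14*9))**2 = (-128 + (16 + 126))**2 = (-128 + 142)**2 = 14**2 = 196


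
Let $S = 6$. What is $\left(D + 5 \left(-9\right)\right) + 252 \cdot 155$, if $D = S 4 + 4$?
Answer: $39043$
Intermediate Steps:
$D = 28$ ($D = 6 \cdot 4 + 4 = 24 + 4 = 28$)
$\left(D + 5 \left(-9\right)\right) + 252 \cdot 155 = \left(28 + 5 \left(-9\right)\right) + 252 \cdot 155 = \left(28 - 45\right) + 39060 = -17 + 39060 = 39043$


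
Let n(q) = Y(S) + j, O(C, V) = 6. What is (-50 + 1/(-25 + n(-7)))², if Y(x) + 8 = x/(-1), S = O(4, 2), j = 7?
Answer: 2563201/1024 ≈ 2503.1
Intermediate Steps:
S = 6
Y(x) = -8 - x (Y(x) = -8 + x/(-1) = -8 + x*(-1) = -8 - x)
n(q) = -7 (n(q) = (-8 - 1*6) + 7 = (-8 - 6) + 7 = -14 + 7 = -7)
(-50 + 1/(-25 + n(-7)))² = (-50 + 1/(-25 - 7))² = (-50 + 1/(-32))² = (-50 - 1/32)² = (-1601/32)² = 2563201/1024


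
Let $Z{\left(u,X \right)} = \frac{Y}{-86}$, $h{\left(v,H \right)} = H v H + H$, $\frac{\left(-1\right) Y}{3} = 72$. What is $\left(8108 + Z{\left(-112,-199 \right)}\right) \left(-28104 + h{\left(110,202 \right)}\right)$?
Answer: $\frac{1555621548576}{43} \approx 3.6177 \cdot 10^{10}$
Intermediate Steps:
$Y = -216$ ($Y = \left(-3\right) 72 = -216$)
$h{\left(v,H \right)} = H + v H^{2}$ ($h{\left(v,H \right)} = v H^{2} + H = H + v H^{2}$)
$Z{\left(u,X \right)} = \frac{108}{43}$ ($Z{\left(u,X \right)} = - \frac{216}{-86} = \left(-216\right) \left(- \frac{1}{86}\right) = \frac{108}{43}$)
$\left(8108 + Z{\left(-112,-199 \right)}\right) \left(-28104 + h{\left(110,202 \right)}\right) = \left(8108 + \frac{108}{43}\right) \left(-28104 + 202 \left(1 + 202 \cdot 110\right)\right) = \frac{348752 \left(-28104 + 202 \left(1 + 22220\right)\right)}{43} = \frac{348752 \left(-28104 + 202 \cdot 22221\right)}{43} = \frac{348752 \left(-28104 + 4488642\right)}{43} = \frac{348752}{43} \cdot 4460538 = \frac{1555621548576}{43}$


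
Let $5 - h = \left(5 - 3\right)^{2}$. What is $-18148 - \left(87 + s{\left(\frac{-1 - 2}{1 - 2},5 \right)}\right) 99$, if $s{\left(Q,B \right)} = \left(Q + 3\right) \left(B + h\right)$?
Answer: $-30325$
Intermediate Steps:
$h = 1$ ($h = 5 - \left(5 - 3\right)^{2} = 5 - 2^{2} = 5 - 4 = 1$)
$s{\left(Q,B \right)} = \left(1 + B\right) \left(3 + Q\right)$ ($s{\left(Q,B \right)} = \left(Q + 3\right) \left(B + 1\right) = \left(3 + Q\right) \left(1 + B\right) = \left(1 + B\right) \left(3 + Q\right)$)
$-18148 - \left(87 + s{\left(\frac{-1 - 2}{1 - 2},5 \right)}\right) 99 = -18148 - \left(87 + \left(3 + \frac{-1 - 2}{1 - 2} + 3 \cdot 5 + 5 \frac{-1 - 2}{1 - 2}\right)\right) 99 = -18148 - \left(87 + \left(3 - \frac{3}{-1} + 15 + 5 \left(- \frac{3}{-1}\right)\right)\right) 99 = -18148 - \left(87 + \left(3 - -3 + 15 + 5 \left(\left(-3\right) \left(-1\right)\right)\right)\right) 99 = -18148 - \left(87 + \left(3 + 3 + 15 + 5 \cdot 3\right)\right) 99 = -18148 - \left(87 + \left(3 + 3 + 15 + 15\right)\right) 99 = -18148 - \left(87 + 36\right) 99 = -18148 - 123 \cdot 99 = -18148 - 12177 = -30325$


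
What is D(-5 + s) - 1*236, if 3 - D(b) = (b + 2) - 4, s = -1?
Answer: -225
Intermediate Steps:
D(b) = 5 - b (D(b) = 3 - ((b + 2) - 4) = 3 - ((2 + b) - 4) = 3 - (-2 + b) = 3 + (2 - b) = 5 - b)
D(-5 + s) - 1*236 = (5 - (-5 - 1)) - 1*236 = (5 - 1*(-6)) - 236 = (5 + 6) - 236 = 11 - 236 = -225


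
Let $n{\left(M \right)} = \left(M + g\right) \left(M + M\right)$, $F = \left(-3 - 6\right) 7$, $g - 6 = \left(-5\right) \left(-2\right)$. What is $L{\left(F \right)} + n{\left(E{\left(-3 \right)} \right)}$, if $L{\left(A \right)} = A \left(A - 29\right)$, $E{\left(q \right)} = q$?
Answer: $5718$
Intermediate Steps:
$g = 16$ ($g = 6 - -10 = 6 + 10 = 16$)
$F = -63$ ($F = \left(-9\right) 7 = -63$)
$L{\left(A \right)} = A \left(-29 + A\right)$
$n{\left(M \right)} = 2 M \left(16 + M\right)$ ($n{\left(M \right)} = \left(M + 16\right) \left(M + M\right) = \left(16 + M\right) 2 M = 2 M \left(16 + M\right)$)
$L{\left(F \right)} + n{\left(E{\left(-3 \right)} \right)} = - 63 \left(-29 - 63\right) + 2 \left(-3\right) \left(16 - 3\right) = \left(-63\right) \left(-92\right) + 2 \left(-3\right) 13 = 5796 - 78 = 5718$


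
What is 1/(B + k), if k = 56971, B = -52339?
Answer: 1/4632 ≈ 0.00021589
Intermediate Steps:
1/(B + k) = 1/(-52339 + 56971) = 1/4632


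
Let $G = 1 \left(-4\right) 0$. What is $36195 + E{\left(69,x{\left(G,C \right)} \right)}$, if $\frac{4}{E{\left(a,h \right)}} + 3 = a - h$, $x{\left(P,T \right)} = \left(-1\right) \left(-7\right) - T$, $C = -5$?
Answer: $\frac{977267}{27} \approx 36195.0$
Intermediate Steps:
$G = 0$ ($G = \left(-4\right) 0 = 0$)
$x{\left(P,T \right)} = 7 - T$
$E{\left(a,h \right)} = \frac{4}{-3 + a - h}$ ($E{\left(a,h \right)} = \frac{4}{-3 + \left(a - h\right)} = \frac{4}{-3 + a - h}$)
$36195 + E{\left(69,x{\left(G,C \right)} \right)} = 36195 + \frac{4}{-3 + 69 - \left(7 - -5\right)} = 36195 + \frac{4}{-3 + 69 - \left(7 + 5\right)} = 36195 + \frac{4}{-3 + 69 - 12} = 36195 + \frac{4}{54} = 36195 + 4 \cdot \frac{1}{54} = 36195 + \frac{2}{27} = \frac{977267}{27}$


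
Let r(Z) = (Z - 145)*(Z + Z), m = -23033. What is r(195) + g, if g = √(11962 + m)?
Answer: 19500 + I*√11071 ≈ 19500.0 + 105.22*I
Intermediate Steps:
g = I*√11071 (g = √(11962 - 23033) = √(-11071) = I*√11071 ≈ 105.22*I)
r(Z) = 2*Z*(-145 + Z) (r(Z) = (-145 + Z)*(2*Z) = 2*Z*(-145 + Z))
r(195) + g = 2*195*(-145 + 195) + I*√11071 = 2*195*50 + I*√11071 = 19500 + I*√11071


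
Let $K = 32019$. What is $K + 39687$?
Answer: $71706$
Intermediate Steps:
$K + 39687 = 32019 + 39687 = 71706$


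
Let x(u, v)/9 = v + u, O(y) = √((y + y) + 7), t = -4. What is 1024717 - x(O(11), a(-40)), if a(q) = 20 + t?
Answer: 1024573 - 9*√29 ≈ 1.0245e+6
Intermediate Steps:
a(q) = 16 (a(q) = 20 - 4 = 16)
O(y) = √(7 + 2*y) (O(y) = √(2*y + 7) = √(7 + 2*y))
x(u, v) = 9*u + 9*v (x(u, v) = 9*(v + u) = 9*(u + v) = 9*u + 9*v)
1024717 - x(O(11), a(-40)) = 1024717 - (9*√(7 + 2*11) + 9*16) = 1024717 - (9*√(7 + 22) + 144) = 1024717 - (9*√29 + 144) = 1024717 - (144 + 9*√29) = 1024717 + (-144 - 9*√29) = 1024573 - 9*√29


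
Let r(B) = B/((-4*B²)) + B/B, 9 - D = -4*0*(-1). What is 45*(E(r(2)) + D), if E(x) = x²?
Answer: 28125/64 ≈ 439.45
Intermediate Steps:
D = 9 (D = 9 - (-4*0)*(-1) = 9 - 0*(-1) = 9 - 1*0 = 9 + 0 = 9)
r(B) = 1 - 1/(4*B) (r(B) = B*(-1/(4*B²)) + 1 = -1/(4*B) + 1 = 1 - 1/(4*B))
45*(E(r(2)) + D) = 45*(((-¼ + 2)/2)² + 9) = 45*(((½)*(7/4))² + 9) = 45*((7/8)² + 9) = 45*(49/64 + 9) = 45*(625/64) = 28125/64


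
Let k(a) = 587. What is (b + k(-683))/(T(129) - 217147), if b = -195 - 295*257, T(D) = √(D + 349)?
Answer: 5459292727/15717606377 + 25141*√478/15717606377 ≈ 0.34737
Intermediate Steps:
T(D) = √(349 + D)
b = -76010 (b = -195 - 75815 = -76010)
(b + k(-683))/(T(129) - 217147) = (-76010 + 587)/(√(349 + 129) - 217147) = -75423/(√478 - 217147) = -75423/(-217147 + √478)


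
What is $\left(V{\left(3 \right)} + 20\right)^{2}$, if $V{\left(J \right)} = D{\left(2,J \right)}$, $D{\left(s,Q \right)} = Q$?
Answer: $529$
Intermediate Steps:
$V{\left(J \right)} = J$
$\left(V{\left(3 \right)} + 20\right)^{2} = \left(3 + 20\right)^{2} = 23^{2} = 529$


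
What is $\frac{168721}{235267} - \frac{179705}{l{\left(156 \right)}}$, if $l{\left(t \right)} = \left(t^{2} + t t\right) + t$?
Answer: $- \frac{34040347247}{11487617076} \approx -2.9632$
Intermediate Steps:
$l{\left(t \right)} = t + 2 t^{2}$ ($l{\left(t \right)} = \left(t^{2} + t^{2}\right) + t = 2 t^{2} + t = t + 2 t^{2}$)
$\frac{168721}{235267} - \frac{179705}{l{\left(156 \right)}} = \frac{168721}{235267} - \frac{179705}{156 \left(1 + 2 \cdot 156\right)} = 168721 \cdot \frac{1}{235267} - \frac{179705}{156 \left(1 + 312\right)} = \frac{168721}{235267} - \frac{179705}{156 \cdot 313} = \frac{168721}{235267} - \frac{179705}{48828} = - \frac{34040347247}{11487617076}$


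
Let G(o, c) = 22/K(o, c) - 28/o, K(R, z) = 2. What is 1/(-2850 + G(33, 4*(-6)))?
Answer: -33/93715 ≈ -0.00035213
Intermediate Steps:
G(o, c) = 11 - 28/o (G(o, c) = 22/2 - 28/o = 22*(½) - 28/o = 11 - 28/o)
1/(-2850 + G(33, 4*(-6))) = 1/(-2850 + (11 - 28/33)) = 1/(-2850 + 335/33) = 1/(-93715/33) = -33/93715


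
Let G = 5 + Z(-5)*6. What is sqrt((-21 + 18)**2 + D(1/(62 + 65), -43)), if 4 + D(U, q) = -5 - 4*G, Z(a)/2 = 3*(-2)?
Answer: 2*sqrt(67) ≈ 16.371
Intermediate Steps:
Z(a) = -12 (Z(a) = 2*(3*(-2)) = 2*(-6) = -12)
G = -67 (G = 5 - 12*6 = 5 - 72 = -67)
D(U, q) = 259 (D(U, q) = -4 + (-5 - 4*(-67)) = -4 + (-5 + 268) = -4 + 263 = 259)
sqrt((-21 + 18)**2 + D(1/(62 + 65), -43)) = sqrt((-21 + 18)**2 + 259) = sqrt((-3)**2 + 259) = sqrt(9 + 259) = sqrt(268) = 2*sqrt(67)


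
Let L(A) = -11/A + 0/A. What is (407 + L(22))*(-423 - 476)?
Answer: -730887/2 ≈ -3.6544e+5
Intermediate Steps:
L(A) = -11/A (L(A) = -11/A + 0 = -11/A)
(407 + L(22))*(-423 - 476) = (407 - 11/22)*(-423 - 476) = (407 - 11*1/22)*(-899) = (407 - ½)*(-899) = (813/2)*(-899) = -730887/2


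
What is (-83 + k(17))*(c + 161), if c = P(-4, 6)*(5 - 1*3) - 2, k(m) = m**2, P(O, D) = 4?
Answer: 34402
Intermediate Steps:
c = 6 (c = 4*(5 - 1*3) - 2 = 4*(5 - 3) - 2 = 4*2 - 2 = 8 - 2 = 6)
(-83 + k(17))*(c + 161) = (-83 + 17**2)*(6 + 161) = (-83 + 289)*167 = 206*167 = 34402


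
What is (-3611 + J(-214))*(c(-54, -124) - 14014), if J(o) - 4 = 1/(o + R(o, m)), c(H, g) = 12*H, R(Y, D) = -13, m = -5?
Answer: 12005098980/227 ≈ 5.2886e+7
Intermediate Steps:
J(o) = 4 + 1/(-13 + o) (J(o) = 4 + 1/(o - 13) = 4 + 1/(-13 + o))
(-3611 + J(-214))*(c(-54, -124) - 14014) = (-3611 + (-51 + 4*(-214))/(-13 - 214))*(12*(-54) - 14014) = (-3611 + (-51 - 856)/(-227))*(-648 - 14014) = (-3611 - 1/227*(-907))*(-14662) = (-3611 + 907/227)*(-14662) = -818790/227*(-14662) = 12005098980/227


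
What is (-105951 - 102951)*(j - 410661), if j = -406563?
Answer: 170719728048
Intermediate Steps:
(-105951 - 102951)*(j - 410661) = (-105951 - 102951)*(-406563 - 410661) = -208902*(-817224) = 170719728048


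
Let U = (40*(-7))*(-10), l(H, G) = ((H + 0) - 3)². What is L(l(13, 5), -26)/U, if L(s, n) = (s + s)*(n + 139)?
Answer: 113/14 ≈ 8.0714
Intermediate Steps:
l(H, G) = (-3 + H)² (l(H, G) = (H - 3)² = (-3 + H)²)
L(s, n) = 2*s*(139 + n) (L(s, n) = (2*s)*(139 + n) = 2*s*(139 + n))
U = 2800 (U = -280*(-10) = 2800)
L(l(13, 5), -26)/U = (2*(-3 + 13)²*(139 - 26))/2800 = (2*10²*113)*(1/2800) = (2*100*113)*(1/2800) = 22600*(1/2800) = 113/14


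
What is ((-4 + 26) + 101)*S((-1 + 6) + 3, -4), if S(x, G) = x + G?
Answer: 492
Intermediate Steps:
S(x, G) = G + x
((-4 + 26) + 101)*S((-1 + 6) + 3, -4) = ((-4 + 26) + 101)*(-4 + ((-1 + 6) + 3)) = (22 + 101)*(-4 + (5 + 3)) = 123*(-4 + 8) = 123*4 = 492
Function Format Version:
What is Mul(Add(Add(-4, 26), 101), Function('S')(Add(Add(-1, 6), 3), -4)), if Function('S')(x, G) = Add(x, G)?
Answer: 492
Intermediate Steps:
Function('S')(x, G) = Add(G, x)
Mul(Add(Add(-4, 26), 101), Function('S')(Add(Add(-1, 6), 3), -4)) = Mul(Add(Add(-4, 26), 101), Add(-4, Add(Add(-1, 6), 3))) = Mul(Add(22, 101), Add(-4, Add(5, 3))) = Mul(123, Add(-4, 8)) = Mul(123, 4) = 492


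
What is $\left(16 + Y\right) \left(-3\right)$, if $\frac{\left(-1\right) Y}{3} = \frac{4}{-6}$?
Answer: $-54$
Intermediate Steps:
$Y = 2$ ($Y = - 3 \frac{4}{-6} = - 3 \cdot 4 \left(- \frac{1}{6}\right) = \left(-3\right) \left(- \frac{2}{3}\right) = 2$)
$\left(16 + Y\right) \left(-3\right) = \left(16 + 2\right) \left(-3\right) = 18 \left(-3\right) = -54$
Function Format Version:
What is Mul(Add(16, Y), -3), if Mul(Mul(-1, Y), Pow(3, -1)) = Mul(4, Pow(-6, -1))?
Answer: -54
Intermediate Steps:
Y = 2 (Y = Mul(-3, Mul(4, Pow(-6, -1))) = Mul(-3, Mul(4, Rational(-1, 6))) = Mul(-3, Rational(-2, 3)) = 2)
Mul(Add(16, Y), -3) = Mul(Add(16, 2), -3) = Mul(18, -3) = -54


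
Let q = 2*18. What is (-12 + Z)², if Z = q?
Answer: 576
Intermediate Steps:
q = 36
Z = 36
(-12 + Z)² = (-12 + 36)² = 24² = 576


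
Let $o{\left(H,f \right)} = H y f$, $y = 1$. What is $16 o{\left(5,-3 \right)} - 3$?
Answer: $-243$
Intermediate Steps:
$o{\left(H,f \right)} = H f$ ($o{\left(H,f \right)} = H 1 f = H f$)
$16 o{\left(5,-3 \right)} - 3 = 16 \cdot 5 \left(-3\right) - 3 = 16 \left(-15\right) - 3 = -240 - 3 = -243$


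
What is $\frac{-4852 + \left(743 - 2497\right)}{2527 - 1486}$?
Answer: $- \frac{2202}{347} \approx -6.3458$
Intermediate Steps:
$\frac{-4852 + \left(743 - 2497\right)}{2527 - 1486} = \frac{-4852 + \left(743 - 2497\right)}{1041} = \left(-4852 - 1754\right) \frac{1}{1041} = \left(-6606\right) \frac{1}{1041} = - \frac{2202}{347}$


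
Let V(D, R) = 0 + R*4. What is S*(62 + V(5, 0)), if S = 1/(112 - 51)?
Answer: 62/61 ≈ 1.0164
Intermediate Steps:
V(D, R) = 4*R (V(D, R) = 0 + 4*R = 4*R)
S = 1/61 ≈ 0.016393
S*(62 + V(5, 0)) = (62 + 4*0)/61 = (62 + 0)/61 = (1/61)*62 = 62/61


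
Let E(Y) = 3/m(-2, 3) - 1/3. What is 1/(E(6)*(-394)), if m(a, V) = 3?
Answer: -3/788 ≈ -0.0038071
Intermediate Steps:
E(Y) = 2/3 (E(Y) = 3/3 - 1/3 = 3*(1/3) - 1*1/3 = 1 - 1/3 = 2/3)
1/(E(6)*(-394)) = 1/((2/3)*(-394)) = 1/(-788/3) = -3/788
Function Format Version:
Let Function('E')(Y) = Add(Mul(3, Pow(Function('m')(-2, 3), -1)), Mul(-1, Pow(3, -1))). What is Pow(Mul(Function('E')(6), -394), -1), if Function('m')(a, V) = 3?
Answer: Rational(-3, 788) ≈ -0.0038071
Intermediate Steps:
Function('E')(Y) = Rational(2, 3) (Function('E')(Y) = Add(Mul(3, Pow(3, -1)), Mul(-1, Pow(3, -1))) = Add(Mul(3, Rational(1, 3)), Mul(-1, Rational(1, 3))) = Add(1, Rational(-1, 3)) = Rational(2, 3))
Pow(Mul(Function('E')(6), -394), -1) = Pow(Mul(Rational(2, 3), -394), -1) = Pow(Rational(-788, 3), -1) = Rational(-3, 788)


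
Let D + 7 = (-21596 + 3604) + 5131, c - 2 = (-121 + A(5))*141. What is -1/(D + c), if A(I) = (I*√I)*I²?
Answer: -29927/657577796 - 17625*√5/657577796 ≈ -0.00010544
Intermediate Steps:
A(I) = I^(7/2) (A(I) = I^(3/2)*I² = I^(7/2))
c = -17059 + 17625*√5 (c = 2 + (-121 + 5^(7/2))*141 = 2 + (-121 + 125*√5)*141 = 2 + (-17061 + 17625*√5) = -17059 + 17625*√5 ≈ 22352.)
D = -12868 (D = -7 + ((-21596 + 3604) + 5131) = -7 + (-17992 + 5131) = -7 - 12861 = -12868)
-1/(D + c) = -1/(-12868 + (-17059 + 17625*√5)) = -1/(-29927 + 17625*√5)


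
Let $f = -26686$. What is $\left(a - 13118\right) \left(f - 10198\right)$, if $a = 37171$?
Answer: $-887170852$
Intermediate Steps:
$\left(a - 13118\right) \left(f - 10198\right) = \left(37171 - 13118\right) \left(-26686 - 10198\right) = 24053 \left(-36884\right) = -887170852$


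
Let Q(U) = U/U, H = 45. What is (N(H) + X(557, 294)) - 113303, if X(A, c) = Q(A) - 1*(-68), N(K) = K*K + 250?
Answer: -110959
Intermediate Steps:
Q(U) = 1
N(K) = 250 + K**2 (N(K) = K**2 + 250 = 250 + K**2)
X(A, c) = 69 (X(A, c) = 1 - 1*(-68) = 1 + 68 = 69)
(N(H) + X(557, 294)) - 113303 = ((250 + 45**2) + 69) - 113303 = ((250 + 2025) + 69) - 113303 = (2275 + 69) - 113303 = 2344 - 113303 = -110959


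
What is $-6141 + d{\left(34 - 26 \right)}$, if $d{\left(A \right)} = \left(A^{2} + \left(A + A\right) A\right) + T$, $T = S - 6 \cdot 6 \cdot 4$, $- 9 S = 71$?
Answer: $- \frac{54908}{9} \approx -6100.9$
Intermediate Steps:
$S = - \frac{71}{9}$ ($S = \left(- \frac{1}{9}\right) 71 = - \frac{71}{9} \approx -7.8889$)
$T = - \frac{1367}{9}$ ($T = - \frac{71}{9} - 6 \cdot 6 \cdot 4 = - \frac{71}{9} - 36 \cdot 4 = - \frac{71}{9} - 144 = - \frac{1367}{9} \approx -151.89$)
$d{\left(A \right)} = - \frac{1367}{9} + 3 A^{2}$ ($d{\left(A \right)} = \left(A^{2} + \left(A + A\right) A\right) - \frac{1367}{9} = \left(A^{2} + 2 A A\right) - \frac{1367}{9} = \left(A^{2} + 2 A^{2}\right) - \frac{1367}{9} = 3 A^{2} - \frac{1367}{9} = - \frac{1367}{9} + 3 A^{2}$)
$-6141 + d{\left(34 - 26 \right)} = -6141 - \left(\frac{1367}{9} - 3 \left(34 - 26\right)^{2}\right) = -6141 - \left(\frac{1367}{9} - 3 \cdot 8^{2}\right) = -6141 + \left(- \frac{1367}{9} + 3 \cdot 64\right) = -6141 + \left(- \frac{1367}{9} + 192\right) = -6141 + \frac{361}{9} = - \frac{54908}{9}$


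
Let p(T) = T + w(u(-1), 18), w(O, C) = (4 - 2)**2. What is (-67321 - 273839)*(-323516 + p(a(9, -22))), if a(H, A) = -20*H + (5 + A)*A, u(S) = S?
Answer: 110303168880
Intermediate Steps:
w(O, C) = 4 (w(O, C) = 2**2 = 4)
a(H, A) = -20*H + A*(5 + A)
p(T) = 4 + T (p(T) = T + 4 = 4 + T)
(-67321 - 273839)*(-323516 + p(a(9, -22))) = (-67321 - 273839)*(-323516 + (4 + ((-22)**2 - 20*9 + 5*(-22)))) = -341160*(-323516 + (4 + (484 - 180 - 110))) = -341160*(-323516 + (4 + 194)) = -341160*(-323516 + 198) = -341160*(-323318) = 110303168880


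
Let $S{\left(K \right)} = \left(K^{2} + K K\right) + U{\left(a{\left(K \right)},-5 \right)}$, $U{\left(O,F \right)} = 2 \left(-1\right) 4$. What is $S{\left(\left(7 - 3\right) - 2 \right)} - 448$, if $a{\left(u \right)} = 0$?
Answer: $-448$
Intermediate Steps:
$U{\left(O,F \right)} = -8$ ($U{\left(O,F \right)} = \left(-2\right) 4 = -8$)
$S{\left(K \right)} = -8 + 2 K^{2}$ ($S{\left(K \right)} = \left(K^{2} + K K\right) - 8 = \left(K^{2} + K^{2}\right) - 8 = 2 K^{2} - 8 = -8 + 2 K^{2}$)
$S{\left(\left(7 - 3\right) - 2 \right)} - 448 = \left(-8 + 2 \left(\left(7 - 3\right) - 2\right)^{2}\right) - 448 = \left(-8 + 2 \left(4 - 2\right)^{2}\right) - 448 = \left(-8 + 2 \cdot 2^{2}\right) - 448 = \left(-8 + 2 \cdot 4\right) - 448 = \left(-8 + 8\right) - 448 = 0 - 448 = -448$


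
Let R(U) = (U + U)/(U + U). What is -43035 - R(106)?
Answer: -43036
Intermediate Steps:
R(U) = 1 (R(U) = (2*U)/((2*U)) = (2*U)*(1/(2*U)) = 1)
-43035 - R(106) = -43035 - 1*1 = -43035 - 1 = -43036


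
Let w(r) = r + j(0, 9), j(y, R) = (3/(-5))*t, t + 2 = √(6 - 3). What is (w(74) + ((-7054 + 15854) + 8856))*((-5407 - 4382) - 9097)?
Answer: -1674357216/5 + 56658*√3/5 ≈ -3.3485e+8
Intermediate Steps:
t = -2 + √3 (t = -2 + √(6 - 3) = -2 + √3 ≈ -0.26795)
j(y, R) = 6/5 - 3*√3/5 (j(y, R) = (3/(-5))*(-2 + √3) = (3*(-⅕))*(-2 + √3) = -3*(-2 + √3)/5 = 6/5 - 3*√3/5)
w(r) = 6/5 + r - 3*√3/5 (w(r) = r + (6/5 - 3*√3/5) = 6/5 + r - 3*√3/5)
(w(74) + ((-7054 + 15854) + 8856))*((-5407 - 4382) - 9097) = ((6/5 + 74 - 3*√3/5) + ((-7054 + 15854) + 8856))*((-5407 - 4382) - 9097) = ((376/5 - 3*√3/5) + (8800 + 8856))*(-9789 - 9097) = ((376/5 - 3*√3/5) + 17656)*(-18886) = (88656/5 - 3*√3/5)*(-18886) = -1674357216/5 + 56658*√3/5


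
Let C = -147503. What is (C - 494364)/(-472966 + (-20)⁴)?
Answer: 641867/312966 ≈ 2.0509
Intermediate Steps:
(C - 494364)/(-472966 + (-20)⁴) = (-147503 - 494364)/(-472966 + (-20)⁴) = -641867/(-472966 + 160000) = -641867/(-312966) = -641867*(-1/312966) = 641867/312966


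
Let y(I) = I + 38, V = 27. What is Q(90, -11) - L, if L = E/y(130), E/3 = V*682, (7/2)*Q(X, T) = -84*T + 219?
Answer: -9/4 ≈ -2.2500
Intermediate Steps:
Q(X, T) = 438/7 - 24*T (Q(X, T) = 2*(-84*T + 219)/7 = 2*(219 - 84*T)/7 = 438/7 - 24*T)
y(I) = 38 + I
E = 55242 (E = 3*(27*682) = 3*18414 = 55242)
L = 9207/28 (L = 55242/(38 + 130) = 55242/168 = 55242*(1/168) = 9207/28 ≈ 328.82)
Q(90, -11) - L = (438/7 - 24*(-11)) - 1*9207/28 = (438/7 + 264) - 9207/28 = 2286/7 - 9207/28 = -9/4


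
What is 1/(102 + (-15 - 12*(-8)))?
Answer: 1/183 ≈ 0.0054645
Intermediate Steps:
1/(102 + (-15 - 12*(-8))) = 1/(102 + (-15 + 96)) = 1/(102 + 81) = 1/183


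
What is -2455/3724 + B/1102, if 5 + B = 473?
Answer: -25331/107996 ≈ -0.23456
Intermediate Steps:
B = 468 (B = -5 + 473 = 468)
-2455/3724 + B/1102 = -2455/3724 + 468/1102 = -2455*1/3724 + 468*(1/1102) = -2455/3724 + 234/551 = -25331/107996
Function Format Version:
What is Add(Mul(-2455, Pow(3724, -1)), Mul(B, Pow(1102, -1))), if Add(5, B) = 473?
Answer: Rational(-25331, 107996) ≈ -0.23456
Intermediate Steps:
B = 468 (B = Add(-5, 473) = 468)
Add(Mul(-2455, Pow(3724, -1)), Mul(B, Pow(1102, -1))) = Add(Mul(-2455, Pow(3724, -1)), Mul(468, Pow(1102, -1))) = Add(Mul(-2455, Rational(1, 3724)), Mul(468, Rational(1, 1102))) = Add(Rational(-2455, 3724), Rational(234, 551)) = Rational(-25331, 107996)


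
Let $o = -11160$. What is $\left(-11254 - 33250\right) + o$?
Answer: $-55664$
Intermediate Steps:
$\left(-11254 - 33250\right) + o = \left(-11254 - 33250\right) - 11160 = -44504 - 11160 = -55664$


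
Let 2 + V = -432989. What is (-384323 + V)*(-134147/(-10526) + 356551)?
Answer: -1533767354796261/5263 ≈ -2.9142e+11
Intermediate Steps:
V = -432991 (V = -2 - 432989 = -432991)
(-384323 + V)*(-134147/(-10526) + 356551) = (-384323 - 432991)*(-134147/(-10526) + 356551) = -817314*(-134147*(-1/10526) + 356551) = -817314*(134147/10526 + 356551) = -817314*3753189973/10526 = -1533767354796261/5263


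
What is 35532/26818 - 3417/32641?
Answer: 534081453/437683169 ≈ 1.2202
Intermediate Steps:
35532/26818 - 3417/32641 = 35532*(1/26818) - 3417*1/32641 = 17766/13409 - 3417/32641 = 534081453/437683169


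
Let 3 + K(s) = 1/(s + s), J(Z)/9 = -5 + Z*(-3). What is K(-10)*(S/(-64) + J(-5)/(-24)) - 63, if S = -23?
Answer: -67403/1280 ≈ -52.659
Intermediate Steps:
J(Z) = -45 - 27*Z (J(Z) = 9*(-5 + Z*(-3)) = 9*(-5 - 3*Z) = -45 - 27*Z)
K(s) = -3 + 1/(2*s) (K(s) = -3 + 1/(s + s) = -3 + 1/(2*s))
K(-10)*(S/(-64) + J(-5)/(-24)) - 63 = (-3 + (½)/(-10))*(-23/(-64) + (-45 - 27*(-5))/(-24)) - 63 = (-3 + (½)*(-⅒))*(-23*(-1/64) + (-45 + 135)*(-1/24)) - 63 = (-3 - 1/20)*(23/64 + 90*(-1/24)) - 63 = -61*(23/64 - 15/4)/20 - 63 = -61/20*(-217/64) - 63 = 13237/1280 - 63 = -67403/1280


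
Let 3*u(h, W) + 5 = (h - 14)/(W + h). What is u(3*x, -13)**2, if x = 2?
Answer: 81/49 ≈ 1.6531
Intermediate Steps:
u(h, W) = -5/3 + (-14 + h)/(3*(W + h)) (u(h, W) = -5/3 + ((h - 14)/(W + h))/3 = -5/3 + ((-14 + h)/(W + h))/3 = -5/3 + (-14 + h)/(3*(W + h)))
u(3*x, -13)**2 = ((-14 - 5*(-13) - 12*2)/(3*(-13 + 3*2)))**2 = ((-14 + 65 - 4*6)/(3*(-13 + 6)))**2 = ((1/3)*(-14 + 65 - 24)/(-7))**2 = ((1/3)*(-1/7)*27)**2 = (-9/7)**2 = 81/49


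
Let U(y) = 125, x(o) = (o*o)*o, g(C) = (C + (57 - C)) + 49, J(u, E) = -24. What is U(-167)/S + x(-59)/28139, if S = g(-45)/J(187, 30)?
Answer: -53093587/1491367 ≈ -35.601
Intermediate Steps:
g(C) = 106 (g(C) = 57 + 49 = 106)
x(o) = o**3 (x(o) = o**2*o = o**3)
S = -53/12 (S = 106/(-24) = 106*(-1/24) = -53/12 ≈ -4.4167)
U(-167)/S + x(-59)/28139 = 125/(-53/12) + (-59)**3/28139 = 125*(-12/53) - 205379*1/28139 = -1500/53 - 205379/28139 = -53093587/1491367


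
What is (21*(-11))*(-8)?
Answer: 1848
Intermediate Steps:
(21*(-11))*(-8) = -231*(-8) = 1848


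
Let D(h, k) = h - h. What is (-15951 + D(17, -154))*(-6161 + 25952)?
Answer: -315686241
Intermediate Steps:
D(h, k) = 0
(-15951 + D(17, -154))*(-6161 + 25952) = (-15951 + 0)*(-6161 + 25952) = -15951*19791 = -315686241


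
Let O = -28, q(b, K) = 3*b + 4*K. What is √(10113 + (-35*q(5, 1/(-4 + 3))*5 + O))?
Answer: 4*√510 ≈ 90.333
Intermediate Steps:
√(10113 + (-35*q(5, 1/(-4 + 3))*5 + O)) = √(10113 + (-35*(3*5 + 4/(-4 + 3))*5 - 28)) = √(10113 + (-35*(15 + 4/(-1))*5 - 28)) = √(10113 + (-35*(15 + 4*(-1))*5 - 28)) = √(10113 + (-35*(15 - 4)*5 - 28)) = √(10113 + (-385*5 - 28)) = √(10113 + (-35*55 - 28)) = √(10113 + (-1925 - 28)) = √(10113 - 1953) = √8160 = 4*√510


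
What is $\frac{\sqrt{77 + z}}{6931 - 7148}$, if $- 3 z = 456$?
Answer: $- \frac{5 i \sqrt{3}}{217} \approx - 0.039909 i$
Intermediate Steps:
$z = -152$ ($z = \left(- \frac{1}{3}\right) 456 = -152$)
$\frac{\sqrt{77 + z}}{6931 - 7148} = \frac{\sqrt{77 - 152}}{6931 - 7148} = \frac{\sqrt{-75}}{-217} = 5 i \sqrt{3} \left(- \frac{1}{217}\right) = - \frac{5 i \sqrt{3}}{217}$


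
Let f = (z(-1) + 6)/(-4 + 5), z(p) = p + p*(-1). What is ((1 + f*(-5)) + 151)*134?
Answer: 16348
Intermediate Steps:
z(p) = 0 (z(p) = p - p = 0)
f = 6 (f = (0 + 6)/(-4 + 5) = 6/1 = 6*1 = 6)
((1 + f*(-5)) + 151)*134 = ((1 + 6*(-5)) + 151)*134 = ((1 - 30) + 151)*134 = (-29 + 151)*134 = 122*134 = 16348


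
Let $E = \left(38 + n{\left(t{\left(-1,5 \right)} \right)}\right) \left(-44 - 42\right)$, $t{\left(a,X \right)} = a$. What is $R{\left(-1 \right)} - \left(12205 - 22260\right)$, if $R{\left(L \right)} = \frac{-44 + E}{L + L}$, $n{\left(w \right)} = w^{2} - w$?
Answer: $11797$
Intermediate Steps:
$E = -3440$ ($E = \left(38 - \left(-1 - 1\right)\right) \left(-44 - 42\right) = \left(38 - -2\right) \left(-86\right) = \left(38 + 2\right) \left(-86\right) = 40 \left(-86\right) = -3440$)
$R{\left(L \right)} = - \frac{1742}{L}$ ($R{\left(L \right)} = \frac{-44 - 3440}{L + L} = - \frac{3484}{2 L} = - 3484 \frac{1}{2 L} = - \frac{1742}{L}$)
$R{\left(-1 \right)} - \left(12205 - 22260\right) = - \frac{1742}{-1} - \left(12205 - 22260\right) = \left(-1742\right) \left(-1\right) - \left(12205 - 22260\right) = 1742 - -10055 = 1742 + 10055 = 11797$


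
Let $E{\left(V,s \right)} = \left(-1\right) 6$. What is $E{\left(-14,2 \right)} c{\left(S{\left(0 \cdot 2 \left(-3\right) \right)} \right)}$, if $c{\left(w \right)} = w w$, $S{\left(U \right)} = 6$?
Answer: $-216$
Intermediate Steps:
$E{\left(V,s \right)} = -6$
$c{\left(w \right)} = w^{2}$
$E{\left(-14,2 \right)} c{\left(S{\left(0 \cdot 2 \left(-3\right) \right)} \right)} = - 6 \cdot 6^{2} = \left(-6\right) 36 = -216$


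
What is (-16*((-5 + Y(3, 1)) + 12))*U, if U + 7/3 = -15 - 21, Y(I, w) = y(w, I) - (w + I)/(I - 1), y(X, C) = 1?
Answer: 3680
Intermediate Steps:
Y(I, w) = 1 - (I + w)/(-1 + I) (Y(I, w) = 1 - (w + I)/(I - 1) = 1 - (I + w)/(-1 + I))
U = -115/3 (U = -7/3 + (-15 - 21) = -7/3 - 36 = -115/3 ≈ -38.333)
(-16*((-5 + Y(3, 1)) + 12))*U = -16*((-5 + (-1 - 1*1)/(-1 + 3)) + 12)*(-115/3) = -16*((-5 + (-1 - 1)/2) + 12)*(-115/3) = -16*((-5 + (½)*(-2)) + 12)*(-115/3) = -16*((-5 - 1) + 12)*(-115/3) = -16*(-6 + 12)*(-115/3) = -16*6*(-115/3) = -96*(-115/3) = 3680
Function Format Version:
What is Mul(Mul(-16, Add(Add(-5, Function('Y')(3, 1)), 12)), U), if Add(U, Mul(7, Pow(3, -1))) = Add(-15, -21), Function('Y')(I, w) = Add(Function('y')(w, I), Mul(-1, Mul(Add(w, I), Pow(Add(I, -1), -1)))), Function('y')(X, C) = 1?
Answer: 3680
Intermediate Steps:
Function('Y')(I, w) = Add(1, Mul(-1, Pow(Add(-1, I), -1), Add(I, w))) (Function('Y')(I, w) = Add(1, Mul(-1, Mul(Add(w, I), Pow(Add(I, -1), -1)))) = Add(1, Mul(-1, Mul(Add(I, w), Pow(Add(-1, I), -1)))) = Add(1, Mul(-1, Mul(Pow(Add(-1, I), -1), Add(I, w)))) = Add(1, Mul(-1, Pow(Add(-1, I), -1), Add(I, w))))
U = Rational(-115, 3) (U = Add(Rational(-7, 3), Add(-15, -21)) = Add(Rational(-7, 3), -36) = Rational(-115, 3) ≈ -38.333)
Mul(Mul(-16, Add(Add(-5, Function('Y')(3, 1)), 12)), U) = Mul(Mul(-16, Add(Add(-5, Mul(Pow(Add(-1, 3), -1), Add(-1, Mul(-1, 1)))), 12)), Rational(-115, 3)) = Mul(Mul(-16, Add(Add(-5, Mul(Pow(2, -1), Add(-1, -1))), 12)), Rational(-115, 3)) = Mul(Mul(-16, Add(Add(-5, Mul(Rational(1, 2), -2)), 12)), Rational(-115, 3)) = Mul(Mul(-16, Add(Add(-5, -1), 12)), Rational(-115, 3)) = Mul(Mul(-16, Add(-6, 12)), Rational(-115, 3)) = Mul(Mul(-16, 6), Rational(-115, 3)) = Mul(-96, Rational(-115, 3)) = 3680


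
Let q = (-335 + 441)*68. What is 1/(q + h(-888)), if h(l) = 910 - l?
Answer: 1/9006 ≈ 0.00011104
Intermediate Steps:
q = 7208 (q = 106*68 = 7208)
1/(q + h(-888)) = 1/(7208 + (910 - 1*(-888))) = 1/(7208 + (910 + 888)) = 1/(7208 + 1798) = 1/9006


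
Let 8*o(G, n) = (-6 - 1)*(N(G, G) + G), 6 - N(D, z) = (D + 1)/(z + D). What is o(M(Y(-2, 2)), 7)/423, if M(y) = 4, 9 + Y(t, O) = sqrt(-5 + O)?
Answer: -175/9024 ≈ -0.019393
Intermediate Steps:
Y(t, O) = -9 + sqrt(-5 + O)
N(D, z) = 6 - (1 + D)/(D + z) (N(D, z) = 6 - (D + 1)/(z + D) = 6 - (1 + D)/(D + z))
o(G, n) = -7*G/8 - 7*(-1 + 11*G)/(16*G) (o(G, n) = ((-6 - 1)*((-1 + 5*G + 6*G)/(G + G) + G))/8 = (-7*((-1 + 11*G)/((2*G)) + G))/8 = (-7*((1/(2*G))*(-1 + 11*G) + G))/8 = (-7*((-1 + 11*G)/(2*G) + G))/8 = (-7*(G + (-1 + 11*G)/(2*G)))/8 = (-7*G - 7*(-1 + 11*G)/(2*G))/8 = -7*G/8 - 7*(-1 + 11*G)/(16*G))
o(M(Y(-2, 2)), 7)/423 = ((7/16)*(1 - 11*4 - 2*4**2)/4)/423 = ((7/16)*(1/4)*(1 - 44 - 2*16))*(1/423) = ((7/16)*(1/4)*(1 - 44 - 32))*(1/423) = ((7/16)*(1/4)*(-75))*(1/423) = -525/64*1/423 = -175/9024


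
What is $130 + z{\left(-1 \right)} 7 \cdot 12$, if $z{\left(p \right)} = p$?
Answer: $46$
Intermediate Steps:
$130 + z{\left(-1 \right)} 7 \cdot 12 = 130 - 7 \cdot 12 = 130 - 84 = 46$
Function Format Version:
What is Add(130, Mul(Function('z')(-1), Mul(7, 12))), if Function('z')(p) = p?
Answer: 46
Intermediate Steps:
Add(130, Mul(Function('z')(-1), Mul(7, 12))) = Add(130, Mul(-1, Mul(7, 12))) = Add(130, Mul(-1, 84)) = Add(130, -84) = 46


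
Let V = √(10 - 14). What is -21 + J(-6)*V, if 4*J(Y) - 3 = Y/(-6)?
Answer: -21 + 2*I ≈ -21.0 + 2.0*I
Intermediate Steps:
J(Y) = ¾ - Y/24 (J(Y) = ¾ + (Y/(-6))/4 = ¾ + (Y*(-⅙))/4 = ¾ + (-Y/6)/4 = ¾ - Y/24)
V = 2*I (V = √(-4) = 2*I ≈ 2.0*I)
-21 + J(-6)*V = -21 + (¾ - 1/24*(-6))*(2*I) = -21 + (¾ + ¼)*(2*I) = -21 + 1*(2*I) = -21 + 2*I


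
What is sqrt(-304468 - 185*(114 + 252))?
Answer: I*sqrt(372178) ≈ 610.06*I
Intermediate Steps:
sqrt(-304468 - 185*(114 + 252)) = sqrt(-304468 - 185*366) = sqrt(-304468 - 67710) = sqrt(-372178) = I*sqrt(372178)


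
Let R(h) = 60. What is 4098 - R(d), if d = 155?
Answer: 4038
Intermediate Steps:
4098 - R(d) = 4098 - 1*60 = 4098 - 60 = 4038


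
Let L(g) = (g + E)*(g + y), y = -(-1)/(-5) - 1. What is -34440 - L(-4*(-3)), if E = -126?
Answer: -166044/5 ≈ -33209.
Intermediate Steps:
y = -6/5 (y = -(-1)*(-1)/5 - 1 = -1*⅕ - 1 = -⅕ - 1 = -6/5 ≈ -1.2000)
L(g) = (-126 + g)*(-6/5 + g) (L(g) = (g - 126)*(g - 6/5) = (-126 + g)*(-6/5 + g))
-34440 - L(-4*(-3)) = -34440 - (756/5 + (-4*(-3))² - (-2544)*(-3)/5) = -34440 - (756/5 + 12² - 636/5*12) = -34440 - (756/5 + 144 - 7632/5) = -34440 - 1*(-6156/5) = -34440 + 6156/5 = -166044/5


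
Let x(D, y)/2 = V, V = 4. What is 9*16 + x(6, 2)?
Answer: 152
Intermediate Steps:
x(D, y) = 8 (x(D, y) = 2*4 = 8)
9*16 + x(6, 2) = 9*16 + 8 = 144 + 8 = 152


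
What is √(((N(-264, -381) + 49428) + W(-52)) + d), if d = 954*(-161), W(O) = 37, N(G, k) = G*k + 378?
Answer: I*√3167 ≈ 56.276*I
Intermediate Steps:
N(G, k) = 378 + G*k
d = -153594
√(((N(-264, -381) + 49428) + W(-52)) + d) = √((((378 - 264*(-381)) + 49428) + 37) - 153594) = √((((378 + 100584) + 49428) + 37) - 153594) = √(((100962 + 49428) + 37) - 153594) = √((150390 + 37) - 153594) = √(150427 - 153594) = √(-3167) = I*√3167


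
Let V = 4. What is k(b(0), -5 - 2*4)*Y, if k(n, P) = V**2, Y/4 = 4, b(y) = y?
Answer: 256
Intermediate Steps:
Y = 16 (Y = 4*4 = 16)
k(n, P) = 16 (k(n, P) = 4**2 = 16)
k(b(0), -5 - 2*4)*Y = 16*16 = 256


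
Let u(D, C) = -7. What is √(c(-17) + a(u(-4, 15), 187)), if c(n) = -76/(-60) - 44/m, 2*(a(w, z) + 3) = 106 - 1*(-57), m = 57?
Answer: √2851710/190 ≈ 8.8879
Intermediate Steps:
a(w, z) = 157/2 (a(w, z) = -3 + (106 - 1*(-57))/2 = -3 + (106 + 57)/2 = -3 + (½)*163 = -3 + 163/2 = 157/2)
c(n) = 47/95 (c(n) = -76/(-60) - 44/57 = -76*(-1/60) - 44*1/57 = 19/15 - 44/57 = 47/95)
√(c(-17) + a(u(-4, 15), 187)) = √(47/95 + 157/2) = √(15009/190) = √2851710/190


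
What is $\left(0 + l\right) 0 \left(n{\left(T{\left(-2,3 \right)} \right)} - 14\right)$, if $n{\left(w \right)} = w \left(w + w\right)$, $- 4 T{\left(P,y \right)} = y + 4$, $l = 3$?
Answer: $0$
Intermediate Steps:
$T{\left(P,y \right)} = -1 - \frac{y}{4}$ ($T{\left(P,y \right)} = - \frac{y + 4}{4} = - \frac{4 + y}{4} = -1 - \frac{y}{4}$)
$n{\left(w \right)} = 2 w^{2}$ ($n{\left(w \right)} = w 2 w = 2 w^{2}$)
$\left(0 + l\right) 0 \left(n{\left(T{\left(-2,3 \right)} \right)} - 14\right) = \left(0 + 3\right) 0 \left(2 \left(-1 - \frac{3}{4}\right)^{2} - 14\right) = 3 \cdot 0 \left(2 \left(-1 - \frac{3}{4}\right)^{2} - 14\right) = 0 \left(2 \left(- \frac{7}{4}\right)^{2} - 14\right) = 0 \left(2 \cdot \frac{49}{16} - 14\right) = 0 \left(\frac{49}{8} - 14\right) = 0 \left(- \frac{63}{8}\right) = 0$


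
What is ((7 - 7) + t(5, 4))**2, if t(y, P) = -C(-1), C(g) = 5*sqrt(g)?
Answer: -25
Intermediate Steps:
t(y, P) = -5*I (t(y, P) = -5*sqrt(-1) = -5*I)
((7 - 7) + t(5, 4))**2 = ((7 - 7) - 5*I)**2 = (0 - 5*I)**2 = (-5*I)**2 = -25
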